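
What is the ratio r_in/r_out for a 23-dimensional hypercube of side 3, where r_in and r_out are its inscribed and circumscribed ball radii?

r_in = 3/2 (half the side); r_out = 3√23/2 (half the diagonal). Ratio = 1/√23 ≈ 0.208514.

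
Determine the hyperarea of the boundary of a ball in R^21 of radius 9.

|∂B_21(9)| = 307393813088254199808·π^10/8083075 ≈ 3.56137e+18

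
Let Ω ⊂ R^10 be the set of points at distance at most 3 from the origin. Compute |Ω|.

Volume = π^{10/2}·(3)^10/Γ(6) = 19683·π^5/40 ≈ 150585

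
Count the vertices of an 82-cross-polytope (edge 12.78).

Number of vertices = 2n = 164.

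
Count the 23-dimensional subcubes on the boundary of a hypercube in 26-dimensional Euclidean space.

An n-cube has C(n,k)·2^(n-k) k-faces. Here C(26,23)·2^3 = 2600·8 = 20800.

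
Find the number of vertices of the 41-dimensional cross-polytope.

Number of vertices = 2n = 82.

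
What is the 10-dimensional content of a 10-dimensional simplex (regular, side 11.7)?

V_10 = √(11) · 11.7^10 / (10! · 2^(10/2)) ≈ 1372.91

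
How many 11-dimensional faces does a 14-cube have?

Choose 11 of 14 axes to span the face (C(14,11) = 364 ways), then fix each of the remaining 3 coordinates at one of its two extreme values (2^3 = 8 ways): 364·8 = 2912.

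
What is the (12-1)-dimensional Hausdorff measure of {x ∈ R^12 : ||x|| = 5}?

S = n·V_n(r)/r = 12·V_12(5)/5 (volume-to-surface relation), giving 9765625·π^6/12 ≈ 7.82381e+08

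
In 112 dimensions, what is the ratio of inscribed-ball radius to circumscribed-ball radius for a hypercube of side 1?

r_in / r_out = (1/2) / (1√112/2) = 1/√112 ≈ 0.0944911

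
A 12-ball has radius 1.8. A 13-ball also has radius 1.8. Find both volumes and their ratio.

V_12(1.8) ≈ 1544.67. V_13(1.8) ≈ 1896.2. Ratio V_12/V_13 ≈ 0.8146.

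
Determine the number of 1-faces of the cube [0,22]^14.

Number of 1-faces = C(14,1) · 2^(14-1) = 14 · 8192 = 114688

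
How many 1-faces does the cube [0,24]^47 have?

Each of the 2^47 = 140737488355328 vertices has degree 47; total edges = 47·2^47/2 = 3307330976350208.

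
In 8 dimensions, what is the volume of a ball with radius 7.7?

V_8(7.7) = π^(8/2) · (7.7)^8 / Γ(8/2 + 1) ≈ 5.0155e+07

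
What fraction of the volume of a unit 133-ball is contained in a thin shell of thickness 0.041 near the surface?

1 - (1-0.041)^133 ≈ 0.996182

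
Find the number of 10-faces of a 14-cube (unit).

Choose 10 of 14 axes to span the face (C(14,10) = 1001 ways), then fix each of the remaining 4 coordinates at one of its two extreme values (2^4 = 16 ways): 1001·16 = 16016.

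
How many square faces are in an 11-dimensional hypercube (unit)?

f_2(11-cube) = (11 choose 2) · 2^9 = 28160.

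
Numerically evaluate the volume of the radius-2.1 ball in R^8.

Volume = π^{8/2}·(2.1)^8/Γ(5) ≈ 1535.12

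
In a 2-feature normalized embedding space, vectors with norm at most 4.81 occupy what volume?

Volume = π^{2/2}·(4.81)^2/Γ(2) ≈ 72.6842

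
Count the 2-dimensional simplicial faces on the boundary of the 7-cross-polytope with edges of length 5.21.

An n-cross-polytope has 2^(k+1)·C(n,k+1) k-faces. Here 2^3·C(7,3) = 8·35 = 280.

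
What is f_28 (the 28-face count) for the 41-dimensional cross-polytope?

Each 28-face is the convex hull of 29 vertices, one chosen as ±e_i from each of 29 distinct axes: 2^29·C(41,29) = 4240558070473687040.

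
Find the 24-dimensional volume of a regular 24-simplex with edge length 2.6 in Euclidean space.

For a regular n-simplex with edge a, V = (a^n / n!)·√((n+1)/2^n). With a=2.6, n=24: V ≈ 1.7917e-17.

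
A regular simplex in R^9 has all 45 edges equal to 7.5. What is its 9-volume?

V_9 = √(10) · 7.5^9 / (9! · 2^(9/2)) ≈ 28.917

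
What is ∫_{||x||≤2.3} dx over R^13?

Volume = π^{13/2}·(2.3)^13/Γ(15/2) ≈ 45899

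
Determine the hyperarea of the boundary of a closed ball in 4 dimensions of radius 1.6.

The surface area of an n-ball is 2π^(n/2) r^(n-1) / Γ(n/2). For n=4, r=1.6: 80.8518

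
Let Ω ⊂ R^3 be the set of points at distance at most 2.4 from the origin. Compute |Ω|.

V_3(2.4) = π^(3/2) · (2.4)^3 / Γ(3/2 + 1) ≈ 57.9058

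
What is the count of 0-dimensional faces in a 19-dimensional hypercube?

f_0(19-cube) = (19 choose 0) · 2^19 = 524288.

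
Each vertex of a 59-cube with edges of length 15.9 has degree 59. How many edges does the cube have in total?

Number of 1-faces = C(59,1)·2^(59-1) = 59·288230376151711744 = 17005592192950992896.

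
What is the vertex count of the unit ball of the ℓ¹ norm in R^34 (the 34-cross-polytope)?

An n-cross-polytope has 2n vertices; here n = 34, giving 68.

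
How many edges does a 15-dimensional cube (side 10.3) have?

Number of 1-faces = C(15,1)·2^(15-1) = 15·16384 = 245760.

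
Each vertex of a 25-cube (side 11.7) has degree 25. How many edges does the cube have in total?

Each of the 2^25 = 33554432 vertices has degree 25; total edges = 25·2^25/2 = 419430400.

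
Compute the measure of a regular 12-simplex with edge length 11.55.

For a regular n-simplex with edge a, V = (a^n / n!)·√((n+1)/2^n). With a=11.55, n=12: V ≈ 662.886.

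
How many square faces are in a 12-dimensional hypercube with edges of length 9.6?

f_2(12-cube) = (12 choose 2) · 2^10 = 67584.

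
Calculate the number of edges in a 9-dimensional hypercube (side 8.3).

The 9-cube has n·2^(n-1) = 9·2^8 = 9·256 = 2304 edges.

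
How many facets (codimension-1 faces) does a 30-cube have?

f_29(30-cube) = (30 choose 29) · 2^1 = 60.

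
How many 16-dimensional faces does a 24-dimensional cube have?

An n-cube has C(n,k)·2^(n-k) k-faces. Here C(24,16)·2^8 = 735471·256 = 188280576.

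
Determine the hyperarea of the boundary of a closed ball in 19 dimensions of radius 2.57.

S_19(2.57) = 2·π^(19/2)·(2.57)^18 / Γ(19/2) ≈ 2.11903e+07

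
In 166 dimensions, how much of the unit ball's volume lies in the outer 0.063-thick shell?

1 - (1-0.063)^166 ≈ 0.99998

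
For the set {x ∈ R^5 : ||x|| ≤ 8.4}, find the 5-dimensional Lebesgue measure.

V_5(8.4) = π^(5/2) · (8.4)^5 / Γ(5/2 + 1) ≈ 220138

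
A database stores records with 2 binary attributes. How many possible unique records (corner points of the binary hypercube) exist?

An n-cube has 2^n vertices; for n = 2 that is 2^2 = 4.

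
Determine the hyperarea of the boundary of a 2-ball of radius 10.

The surface area of an n-ball is 2π^(n/2) r^(n-1) / Γ(n/2). For n=2, r=10: 2πr = 2π·10 ≈ 62.8319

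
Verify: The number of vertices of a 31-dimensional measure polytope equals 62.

False. The 31-cube has 2^31 = 2147483648 vertices.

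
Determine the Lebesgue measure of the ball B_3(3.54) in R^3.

V_3(3.54) = π^(3/2) · (3.54)^3 / Γ(3/2 + 1) ≈ 185.823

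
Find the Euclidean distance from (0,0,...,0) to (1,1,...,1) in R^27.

||(1,1,...,1)|| = √(27)·1 ≈ 5.19615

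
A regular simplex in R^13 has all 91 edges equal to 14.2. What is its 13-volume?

Volume = 14.2^13 · √(14/2^13) / 13! ≈ 6336.32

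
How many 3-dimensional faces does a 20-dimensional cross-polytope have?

An n-cross-polytope has 2^(k+1)·C(n,k+1) k-faces. Here 2^4·C(20,4) = 16·4845 = 77520.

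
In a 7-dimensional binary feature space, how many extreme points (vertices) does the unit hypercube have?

Number of vertices = 2^7 = 128.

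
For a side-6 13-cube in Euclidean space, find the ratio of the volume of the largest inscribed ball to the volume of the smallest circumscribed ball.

V_in / V_out = (r_in/r_out)^13 = (1/√13)^13 = 13^(-13/2) ≈ 5.74603e-08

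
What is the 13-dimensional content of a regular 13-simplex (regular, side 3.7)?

Volume = 3.7^13 · √(14/2^13) / 13! ≈ 0.0001617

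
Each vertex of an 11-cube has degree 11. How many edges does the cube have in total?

The 11-cube has n·2^(n-1) = 11·2^10 = 11·1024 = 11264 edges.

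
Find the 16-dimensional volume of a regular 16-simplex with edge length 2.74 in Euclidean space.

For a regular n-simplex with edge a, V = (a^n / n!)·√((n+1)/2^n). With a=2.74, n=16: V ≈ 7.76916e-09.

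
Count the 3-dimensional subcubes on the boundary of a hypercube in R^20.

f_3(20-cube) = (20 choose 3) · 2^17 = 149422080.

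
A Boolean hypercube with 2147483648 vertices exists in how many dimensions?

Since 2^n = 2147483648, we have n = 31.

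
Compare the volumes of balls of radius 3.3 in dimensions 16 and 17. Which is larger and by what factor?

V_16(3.3) ≈ 4.65481e+07, V_17(3.3) ≈ 9.20233e+07. The 17-ball is larger by a factor of 1.977.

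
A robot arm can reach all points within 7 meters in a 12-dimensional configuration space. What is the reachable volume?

The n-ball volume is π^(n/2)·r^n/Γ(n/2+1). With n=12, r=7: V = 13841287201·π^6/720 ≈ 1.84818e+10.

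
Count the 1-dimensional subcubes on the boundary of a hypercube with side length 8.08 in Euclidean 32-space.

An n-cube has C(n,k)·2^(n-k) k-faces. Here C(32,1)·2^31 = 32·2147483648 = 68719476736.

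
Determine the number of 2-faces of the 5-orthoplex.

An n-cross-polytope has 2^(k+1)·C(n,k+1) k-faces. Here 2^3·C(5,3) = 8·10 = 80.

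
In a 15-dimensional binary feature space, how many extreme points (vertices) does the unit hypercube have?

An n-cube has 2^n vertices; for n = 15 that is 2^15 = 32768.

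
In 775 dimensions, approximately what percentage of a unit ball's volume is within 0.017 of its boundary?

1 - (1-0.017)^775 ≈ 0.9999983058 ≈ 99.999831%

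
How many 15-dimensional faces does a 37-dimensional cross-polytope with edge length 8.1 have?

Each 15-face is the convex hull of 16 vertices, one chosen as ±e_i from each of 16 distinct axes: 2^16·C(37,16) = 843826768773120.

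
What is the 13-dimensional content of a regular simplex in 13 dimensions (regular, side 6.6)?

V = (6.6^13 / 13!) · √((13+1) / 2^13) ≈ 0.299337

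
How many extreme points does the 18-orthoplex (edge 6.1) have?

An n-cross-polytope has 2n vertices; here n = 18, giving 36.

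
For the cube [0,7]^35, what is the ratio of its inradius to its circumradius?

For an n-cube of any side s, the inradius is s/2 and the circumradius is s√n/2, so the ratio is 1/√35 ≈ 0.169031.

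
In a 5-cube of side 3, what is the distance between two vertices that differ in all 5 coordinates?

d = √(3² + 3² + ... + 3²) [5 terms] = √(5·3²) = 3√5 ≈ 6.7082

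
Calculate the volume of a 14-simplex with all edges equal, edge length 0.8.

Volume = 0.8^14 · √(15/2^14) / 14! ≈ 1.52647e-14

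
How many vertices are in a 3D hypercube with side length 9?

f_0(3-cube) = (3 choose 0) · 2^3 = 8.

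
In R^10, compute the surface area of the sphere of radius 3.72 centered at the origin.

S = n·V_n(r)/r = 10·V_10(3.72)/3.72 (volume-to-surface relation), giving 3.479e+06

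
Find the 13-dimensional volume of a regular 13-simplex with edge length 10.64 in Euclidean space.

For a regular n-simplex with edge a, V = (a^n / n!)·√((n+1)/2^n). With a=10.64, n=13: V ≈ 148.706.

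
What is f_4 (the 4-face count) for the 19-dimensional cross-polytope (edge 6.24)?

An n-cross-polytope has 2^(k+1)·C(n,k+1) k-faces. Here 2^5·C(19,5) = 32·11628 = 372096.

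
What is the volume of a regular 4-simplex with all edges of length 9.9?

For a regular n-simplex with edge a, V = (a^n / n!)·√((n+1)/2^n). With a=9.9, n=4: V ≈ 223.746.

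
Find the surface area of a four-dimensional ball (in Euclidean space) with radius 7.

The surface area of an n-ball is 2π^(n/2) r^(n-1) / Γ(n/2). For n=4, r=7: 686·π^2 ≈ 6770.55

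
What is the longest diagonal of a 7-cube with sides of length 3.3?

The space diagonal of an n-cube of side s is s√n. Here 3.3·√7 ≈ 8.73098.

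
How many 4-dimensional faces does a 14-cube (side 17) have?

An n-cube has C(n,k)·2^(n-k) k-faces. Here C(14,4)·2^10 = 1001·1024 = 1025024.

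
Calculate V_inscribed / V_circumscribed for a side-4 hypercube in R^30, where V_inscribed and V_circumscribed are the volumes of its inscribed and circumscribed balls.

V_in / V_out = (r_in/r_out)^30 = (1/√30)^30 = 30^(-30/2) ≈ 6.96917e-23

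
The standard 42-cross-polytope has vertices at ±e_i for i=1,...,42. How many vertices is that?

An n-cross-polytope has 2n vertices; here n = 42, giving 84.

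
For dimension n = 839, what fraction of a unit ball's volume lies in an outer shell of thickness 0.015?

1 - (1-0.015)^839 ≈ 0.9999968883 ≈ 99.999689%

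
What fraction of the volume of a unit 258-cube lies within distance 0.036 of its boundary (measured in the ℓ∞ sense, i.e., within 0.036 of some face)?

The inner cube has side 1-2·0.036 = 0.928 and volume (0.928)^258 ≈ 4.24e-09, so the shell holds 0.9999999958 of the volume.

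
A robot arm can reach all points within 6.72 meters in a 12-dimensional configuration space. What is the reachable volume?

Volume = π^{12/2}·(6.72)^12/Γ(7) ≈ 1.1324e+10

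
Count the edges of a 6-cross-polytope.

Number of 1-faces = 2^(1+1) · C(6,1+1) = 4 · 15 = 60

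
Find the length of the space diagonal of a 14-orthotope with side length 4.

The space diagonal of an n-cube of side s is s√n. Here 4·√14 ≈ 14.9666.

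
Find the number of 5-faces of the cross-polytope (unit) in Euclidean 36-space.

f_5(36-orthoplex) = 2^6 · (36 choose 6) = 124658688.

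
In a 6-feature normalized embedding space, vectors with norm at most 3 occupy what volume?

Volume = π^{6/2}·(3)^6/Γ(4) = 243·π^3/2 ≈ 3767.26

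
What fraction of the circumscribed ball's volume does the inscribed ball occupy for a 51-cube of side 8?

Volume scales as r^n, and r_in/r_out = 1/√51, giving (1/√51)^51 ≈ 2.86392e-44.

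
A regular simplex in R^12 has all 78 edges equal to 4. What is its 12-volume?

V_12 = √(13) · 4^12 / (12! · 2^(12/2)) ≈ 0.00197322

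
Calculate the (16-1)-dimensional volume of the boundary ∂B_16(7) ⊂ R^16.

The surface area of an n-ball is 2π^(n/2) r^(n-1) / Γ(n/2). For n=16, r=7: 678223072849·π^8/360 ≈ 1.78759e+13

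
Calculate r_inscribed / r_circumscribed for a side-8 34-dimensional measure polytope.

For an n-cube of any side s, the inradius is s/2 and the circumradius is s√n/2, so the ratio is 1/√34 ≈ 0.171499.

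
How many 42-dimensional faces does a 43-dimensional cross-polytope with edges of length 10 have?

An n-cross-polytope has 2^(k+1)·C(n,k+1) k-faces. Here 2^43·C(43,43) = 8796093022208·1 = 8796093022208.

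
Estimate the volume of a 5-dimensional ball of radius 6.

The n-ball volume is π^(n/2)·r^n/Γ(n/2+1). With n=5, r=6: V = 20736·π^2/5 ≈ 40931.2.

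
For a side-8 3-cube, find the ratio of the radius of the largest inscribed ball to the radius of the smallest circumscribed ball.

For an n-cube of any side s, the inradius is s/2 and the circumradius is s√n/2, so the ratio is 1/√3 ≈ 0.57735.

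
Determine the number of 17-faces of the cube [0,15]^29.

An n-cube has C(n,k)·2^(n-k) k-faces. Here C(29,17)·2^12 = 51895935·4096 = 212565749760.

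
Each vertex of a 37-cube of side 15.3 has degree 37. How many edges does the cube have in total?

Number of 1-faces = C(37,1)·2^(37-1) = 37·68719476736 = 2542620639232.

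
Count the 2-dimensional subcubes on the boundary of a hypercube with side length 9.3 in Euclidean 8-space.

f_2(8-cube) = (8 choose 2) · 2^6 = 1792.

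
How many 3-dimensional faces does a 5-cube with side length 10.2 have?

Choose 3 of 5 axes to span the face (C(5,3) = 10 ways), then fix each of the remaining 2 coordinates at one of its two extreme values (2^2 = 4 ways): 10·4 = 40.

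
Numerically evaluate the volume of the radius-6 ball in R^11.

Volume = π^{11/2}·(6)^11/Γ(13/2) = 859963392·π^5/385 ≈ 6.83547e+08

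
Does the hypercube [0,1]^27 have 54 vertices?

False. The 27-cube has 2^27 = 134217728 vertices.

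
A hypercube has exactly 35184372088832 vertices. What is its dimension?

n = log_2(35184372088832) = 45.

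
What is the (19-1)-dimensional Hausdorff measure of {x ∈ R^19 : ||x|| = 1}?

S = n·V_n(r)/r = 19·V_19(1)/1 (volume-to-surface relation), giving 1024·π^9/34459425 ≈ 0.88581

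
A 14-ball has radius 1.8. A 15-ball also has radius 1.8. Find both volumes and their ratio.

V_14(1.8) ≈ 2246.12. V_15(1.8) ≈ 2573.46. Ratio V_14/V_15 ≈ 0.8728.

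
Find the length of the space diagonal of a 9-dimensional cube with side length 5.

The space diagonal of an n-cube of side s is s√n. Here 5·√9 = 15.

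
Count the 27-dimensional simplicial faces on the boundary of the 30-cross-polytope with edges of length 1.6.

f_27(30-orthoplex) = 2^28 · (30 choose 28) = 116769423360.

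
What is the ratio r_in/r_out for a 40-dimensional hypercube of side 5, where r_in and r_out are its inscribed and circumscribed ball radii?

Ratio = (s/2)/(s√40/2) = 40^(-1/2) ≈ 0.158114.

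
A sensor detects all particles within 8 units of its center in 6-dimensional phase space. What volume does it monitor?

Volume = π^{6/2}·(8)^6/Γ(4) = 131072·π^3/3 ≈ 1.35468e+06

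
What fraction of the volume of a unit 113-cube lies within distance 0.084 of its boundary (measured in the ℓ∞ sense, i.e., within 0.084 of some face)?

1 - (1 - 2·0.084)^113 = 1 - 0.832^113 ≈ 0.9999999991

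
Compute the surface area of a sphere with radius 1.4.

The surface area of an n-ball is 2π^(n/2) r^(n-1) / Γ(n/2). For n=3, r=1.4: 4πr² = 4π·(1.4)² ≈ 24.6301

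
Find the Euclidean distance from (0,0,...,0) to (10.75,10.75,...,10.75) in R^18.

Diagonal = √18 · 10.75 ≈ 45.6084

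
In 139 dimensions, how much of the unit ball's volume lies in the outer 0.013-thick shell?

1 - (1-0.013)^139 ≈ 0.837788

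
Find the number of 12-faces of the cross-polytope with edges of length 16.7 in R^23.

An n-cross-polytope has 2^(k+1)·C(n,k+1) k-faces. Here 2^13·C(23,13) = 8192·1144066 = 9372188672.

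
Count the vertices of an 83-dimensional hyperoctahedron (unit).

An n-cross-polytope has 2n vertices; here n = 83, giving 166.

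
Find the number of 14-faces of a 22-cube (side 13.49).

An n-cube has C(n,k)·2^(n-k) k-faces. Here C(22,14)·2^8 = 319770·256 = 81861120.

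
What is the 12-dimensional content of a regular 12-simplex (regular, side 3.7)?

V_12 = √(13) · 3.7^12 / (12! · 2^(12/2)) ≈ 0.00077424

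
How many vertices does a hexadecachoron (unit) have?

Number of 0-faces = 2^(0+1) · C(4,0+1) = 2 · 4 = 8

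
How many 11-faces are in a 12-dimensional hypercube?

An n-cube has C(n,k)·2^(n-k) k-faces. Here C(12,11)·2^1 = 12·2 = 24.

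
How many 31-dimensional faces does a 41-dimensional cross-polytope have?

Each 31-face is the convex hull of 32 vertices, one chosen as ±e_i from each of 32 distinct axes: 2^32·C(41,32) = 1504714154039050240.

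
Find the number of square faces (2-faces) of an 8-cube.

Choose 2 of 8 axes to span the face (C(8,2) = 28 ways), then fix each of the remaining 6 coordinates at one of its two extreme values (2^6 = 64 ways): 28·64 = 1792.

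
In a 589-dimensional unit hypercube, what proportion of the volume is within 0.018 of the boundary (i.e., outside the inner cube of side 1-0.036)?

Shell fraction = 1 - (1-0.036)^589 ≈ 1 - 4.182e-10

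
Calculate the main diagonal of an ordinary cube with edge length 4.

||(4,4,...,4)|| = √(3)·4 ≈ 6.9282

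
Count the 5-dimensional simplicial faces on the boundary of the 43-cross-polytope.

f_5(43-orthoplex) = 2^6 · (43 choose 6) = 390173056.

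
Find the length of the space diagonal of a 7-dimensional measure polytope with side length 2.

||(2,2,...,2)|| = √(7)·2 ≈ 5.2915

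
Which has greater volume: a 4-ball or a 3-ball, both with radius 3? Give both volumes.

V_4(3) ≈ 399.719. V_3(3) ≈ 113.097. The 4-ball is larger.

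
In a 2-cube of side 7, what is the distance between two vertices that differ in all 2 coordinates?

d = √(7² + 7² + ... + 7²) [2 terms] = √(2·7²) = 7√2 ≈ 9.89949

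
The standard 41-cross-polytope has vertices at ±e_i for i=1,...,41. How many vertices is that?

Number of vertices = 2n = 82.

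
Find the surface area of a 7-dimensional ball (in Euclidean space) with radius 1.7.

S = n·V_n(r)/r = 7·V_7(1.7)/1.7 (volume-to-surface relation), giving 798.311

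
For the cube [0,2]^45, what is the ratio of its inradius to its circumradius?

For an n-cube of any side s, the inradius is s/2 and the circumradius is s√n/2, so the ratio is 1/√45 ≈ 0.149071.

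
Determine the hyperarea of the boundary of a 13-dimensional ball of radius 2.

S_13(2) = 2·π^(13/2)·(2)^12 / Γ(13/2) = 524288·π^6/10395 ≈ 48489.2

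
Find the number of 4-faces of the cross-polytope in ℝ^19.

An n-cross-polytope has 2^(k+1)·C(n,k+1) k-faces. Here 2^5·C(19,5) = 32·11628 = 372096.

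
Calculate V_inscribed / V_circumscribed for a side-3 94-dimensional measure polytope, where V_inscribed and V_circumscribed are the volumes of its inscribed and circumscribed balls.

V_in / V_out = (r_in/r_out)^94 = (1/√94)^94 = 94^(-94/2) ≈ 1.83228e-93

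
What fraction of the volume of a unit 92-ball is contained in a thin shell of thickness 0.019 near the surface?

Shell fraction = 1 - (1-0.019)^92 ≈ 0.828782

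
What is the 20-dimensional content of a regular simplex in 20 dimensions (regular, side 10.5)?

For a regular n-simplex with edge a, V = (a^n / n!)·√((n+1)/2^n). With a=10.5, n=20: V ≈ 0.488058.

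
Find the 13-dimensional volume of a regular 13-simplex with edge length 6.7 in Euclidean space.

For a regular n-simplex with edge a, V = (a^n / n!)·√((n+1)/2^n). With a=6.7, n=13: V ≈ 0.363966.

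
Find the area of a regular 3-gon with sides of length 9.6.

Area = (√3/4) · 9.6² = 39.9065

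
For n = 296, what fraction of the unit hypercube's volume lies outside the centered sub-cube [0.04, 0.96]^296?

The inner cube has side 1-2·0.04 = 0.92 and volume (0.92)^296 ≈ 1.911e-11, so the shell holds 1 - 1.911e-11 of the volume.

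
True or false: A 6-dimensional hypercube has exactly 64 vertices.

True. The 6-cube has 2^6 = 64 vertices.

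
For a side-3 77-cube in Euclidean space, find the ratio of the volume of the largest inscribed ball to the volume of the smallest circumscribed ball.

V_in / V_out = (r_in/r_out)^77 = (1/√77)^77 = 77^(-77/2) ≈ 2.34481e-73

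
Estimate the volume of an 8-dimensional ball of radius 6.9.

The n-ball volume is π^(n/2)·r^n/Γ(n/2+1). With n=8, r=6.9: V ≈ 2.08536e+07.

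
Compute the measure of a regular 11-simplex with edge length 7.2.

Volume = 7.2^11 · √(12/2^11) / 11! ≈ 5.16925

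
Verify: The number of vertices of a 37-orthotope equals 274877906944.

False. The 37-cube has 2^37 = 137438953472 vertices.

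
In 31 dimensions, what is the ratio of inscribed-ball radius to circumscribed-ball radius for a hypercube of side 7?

Ratio = (s/2)/(s√31/2) = 31^(-1/2) ≈ 0.179605.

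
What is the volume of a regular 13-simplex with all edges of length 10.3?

V_13 = √(14) · 10.3^13 / (13! · 2^(13/2)) ≈ 97.4928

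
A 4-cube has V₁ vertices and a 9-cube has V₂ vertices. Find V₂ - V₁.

V₁ = 2^4 = 16. V₂ = 2^9 = 512. V₂ - V₁ = 496.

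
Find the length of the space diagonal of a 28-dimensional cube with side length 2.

d = √(2² + 2² + ... + 2²) [28 terms] = √(28·2²) = 2√28 ≈ 10.583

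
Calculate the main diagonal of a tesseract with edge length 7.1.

Diagonal = √4 · 7.1 = 14.2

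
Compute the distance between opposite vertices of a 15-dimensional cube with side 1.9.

Diagonal = √15 · 1.9 ≈ 7.35867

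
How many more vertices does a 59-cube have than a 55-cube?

The 59-cube has 2^59 = 576460752303423488 vertices. The 55-cube has 2^55 = 36028797018963968 vertices. Difference: 576460752303423488 - 36028797018963968 = 540431955284459520.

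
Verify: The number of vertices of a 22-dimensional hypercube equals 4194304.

True. The 22-cube has 2^22 = 4194304 vertices.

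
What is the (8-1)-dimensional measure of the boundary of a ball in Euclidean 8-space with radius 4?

S_8(4) = 2·π^(8/2)·(4)^7 / Γ(8/2) = 16384·π^4/3 ≈ 531984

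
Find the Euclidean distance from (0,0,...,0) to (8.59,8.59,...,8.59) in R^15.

||(8.59,8.59,...,8.59)|| = √(15)·8.59 ≈ 33.2689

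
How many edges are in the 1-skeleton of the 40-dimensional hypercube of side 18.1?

Each of the 2^40 = 1099511627776 vertices has degree 40; total edges = 40·2^40/2 = 21990232555520.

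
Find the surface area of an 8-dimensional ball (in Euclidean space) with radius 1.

|∂B_8(1)| = π^4/3 ≈ 32.4697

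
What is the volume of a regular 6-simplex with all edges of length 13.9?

For a regular n-simplex with edge a, V = (a^n / n!)·√((n+1)/2^n). With a=13.9, n=6: V ≈ 3312.95.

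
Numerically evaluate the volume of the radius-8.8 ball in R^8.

The n-ball volume is π^(n/2)·r^n/Γ(n/2+1). With n=8, r=8.8: V ≈ 1.45965e+08.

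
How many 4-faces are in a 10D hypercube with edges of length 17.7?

Number of 4-faces = C(10,4) · 2^(10-4) = 210 · 64 = 13440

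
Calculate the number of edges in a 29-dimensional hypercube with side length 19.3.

An n-cube has n·2^(n-1) edges. With n = 29: 29·268435456 = 7784628224.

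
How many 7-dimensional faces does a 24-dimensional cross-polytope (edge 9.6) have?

Each 7-face is the convex hull of 8 vertices, one chosen as ±e_i from each of 8 distinct axes: 2^8·C(24,8) = 188280576.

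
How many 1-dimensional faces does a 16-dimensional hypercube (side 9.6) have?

Choose 1 of 16 axes to span the face (C(16,1) = 16 ways), then fix each of the remaining 15 coordinates at one of its two extreme values (2^15 = 32768 ways): 16·32768 = 524288.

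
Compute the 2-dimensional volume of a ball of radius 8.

V_2(8) = π^(2/2) · (8)^2 / Γ(2/2 + 1) = 64·π ≈ 201.062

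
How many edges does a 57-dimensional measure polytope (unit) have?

An n-cube has n·2^(n-1) edges. With n = 57: 57·72057594037927936 = 4107282860161892352.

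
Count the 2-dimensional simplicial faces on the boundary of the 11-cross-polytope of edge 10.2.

Each 2-face is the convex hull of 3 vertices, one chosen as ±e_i from each of 3 distinct axes: 2^3·C(11,3) = 1320.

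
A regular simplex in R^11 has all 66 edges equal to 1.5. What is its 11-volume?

For a regular n-simplex with edge a, V = (a^n / n!)·√((n+1)/2^n). With a=1.5, n=11: V ≈ 1.65872e-07.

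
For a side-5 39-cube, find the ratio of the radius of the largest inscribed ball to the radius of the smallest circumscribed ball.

r_in = 5/2 (half the side); r_out = 5√39/2 (half the diagonal). Ratio = 1/√39 ≈ 0.160128.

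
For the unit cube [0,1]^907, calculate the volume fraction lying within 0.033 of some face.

The inner cube has side 1-2·0.033 = 0.934 and volume (0.934)^907 ≈ 1.272e-27, so the shell holds 1 - 1.272e-27 of the volume.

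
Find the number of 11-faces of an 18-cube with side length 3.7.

Choose 11 of 18 axes to span the face (C(18,11) = 31824 ways), then fix each of the remaining 7 coordinates at one of its two extreme values (2^7 = 128 ways): 31824·128 = 4073472.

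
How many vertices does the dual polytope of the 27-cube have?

The vertices are ±e_1, ..., ±e_27, so there are 2·27 = 54.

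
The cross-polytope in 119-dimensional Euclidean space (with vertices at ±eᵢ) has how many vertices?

An n-cross-polytope has 2n vertices; here n = 119, giving 238.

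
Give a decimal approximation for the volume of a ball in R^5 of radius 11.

V_5(11) = π^(5/2) · (11)^5 / Γ(5/2 + 1) = 1288408·π^2/15 ≈ 847738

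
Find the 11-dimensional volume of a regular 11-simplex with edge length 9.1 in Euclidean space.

For a regular n-simplex with edge a, V = (a^n / n!)·√((n+1)/2^n). With a=9.1, n=11: V ≈ 67.9556.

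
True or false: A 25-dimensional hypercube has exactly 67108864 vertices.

False. The 25-cube has 2^25 = 33554432 vertices.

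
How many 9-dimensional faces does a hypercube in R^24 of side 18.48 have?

Number of 9-faces = C(24,9) · 2^(24-9) = 1307504 · 32768 = 42844291072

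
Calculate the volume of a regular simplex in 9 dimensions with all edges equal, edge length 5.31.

Volume = 5.31^9 · √(10/2^9) / 9! ≈ 1.29257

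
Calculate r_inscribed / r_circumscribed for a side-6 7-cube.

r_in / r_out = (6/2) / (6√7/2) = 1/√7 ≈ 0.377964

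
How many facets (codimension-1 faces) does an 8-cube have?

f_7(8-cube) = (8 choose 7) · 2^1 = 16.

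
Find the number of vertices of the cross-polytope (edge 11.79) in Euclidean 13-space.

An n-cross-polytope has 2^(k+1)·C(n,k+1) k-faces. Here 2^1·C(13,1) = 2·13 = 26.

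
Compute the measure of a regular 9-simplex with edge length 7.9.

V_9 = √(10) · 7.9^9 / (9! · 2^(9/2)) ≈ 46.1579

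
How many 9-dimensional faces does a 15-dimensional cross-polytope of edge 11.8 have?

Each 9-face is the convex hull of 10 vertices, one chosen as ±e_i from each of 10 distinct axes: 2^10·C(15,10) = 3075072.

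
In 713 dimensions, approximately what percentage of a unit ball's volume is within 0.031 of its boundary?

1 - (1-0.031)^713 ≈ 1 - 1.774e-10 ≈ (100 - 1.77e-08)%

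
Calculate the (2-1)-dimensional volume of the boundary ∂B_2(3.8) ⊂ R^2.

|∂B_2(3.8)| = 2πr = 2π·3.8 ≈ 23.8761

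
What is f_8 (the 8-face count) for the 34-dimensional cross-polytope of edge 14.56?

Each 8-face is the convex hull of 9 vertices, one chosen as ±e_i from each of 9 distinct axes: 2^9·C(34,9) = 26855043072.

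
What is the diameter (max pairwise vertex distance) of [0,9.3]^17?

The space diagonal of an n-cube of side s is s√n. Here 9.3·√17 ≈ 38.3449.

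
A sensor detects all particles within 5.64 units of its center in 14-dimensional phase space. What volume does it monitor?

The n-ball volume is π^(n/2)·r^n/Γ(n/2+1). With n=14, r=5.64: V ≈ 1.97481e+10.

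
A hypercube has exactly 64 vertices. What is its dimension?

The n-cube has 2^n vertices, and 64 = 2^6, so n = 6.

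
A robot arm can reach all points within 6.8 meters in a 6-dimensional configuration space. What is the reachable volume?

The n-ball volume is π^(n/2)·r^n/Γ(n/2+1). With n=6, r=6.8: V ≈ 510919.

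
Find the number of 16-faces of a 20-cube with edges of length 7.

Number of 16-faces = C(20,16) · 2^(20-16) = 4845 · 16 = 77520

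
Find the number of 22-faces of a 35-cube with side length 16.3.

An n-cube has C(n,k)·2^(n-k) k-faces. Here C(35,22)·2^13 = 1476337800·8192 = 12094159257600.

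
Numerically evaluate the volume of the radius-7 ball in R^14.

V = 96889010407·π^7/720 ≈ 4.06435e+11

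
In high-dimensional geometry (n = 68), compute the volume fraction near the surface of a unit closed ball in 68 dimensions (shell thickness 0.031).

1 - (1-0.031)^68 ≈ 0.882506 ≈ 88.25%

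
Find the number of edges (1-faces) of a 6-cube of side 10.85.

Number of 1-faces = C(6,1) · 2^(6-1) = 6 · 32 = 192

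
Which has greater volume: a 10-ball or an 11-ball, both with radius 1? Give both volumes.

V_10(1) ≈ 2.55016. V_11(1) ≈ 1.8841. The 10-ball is larger.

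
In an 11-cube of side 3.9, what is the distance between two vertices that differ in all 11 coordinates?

The space diagonal of an n-cube of side s is s√n. Here 3.9·√11 ≈ 12.9348.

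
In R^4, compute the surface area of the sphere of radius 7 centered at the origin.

|∂B_4(7)| = 686·π^2 ≈ 6770.55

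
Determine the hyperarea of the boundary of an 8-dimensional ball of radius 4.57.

S_8(4.57) = 2·π^(8/2)·(4.57)^7 / Γ(8/2) ≈ 1.35174e+06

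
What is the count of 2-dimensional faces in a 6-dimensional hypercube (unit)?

Number of 2-faces = C(6,2) · 2^(6-2) = 15 · 16 = 240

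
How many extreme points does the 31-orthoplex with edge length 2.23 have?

Number of vertices = 2n = 62.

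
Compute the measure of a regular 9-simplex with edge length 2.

For a regular n-simplex with edge a, V = (a^n / n!)·√((n+1)/2^n). With a=2, n=9: V ≈ 0.000197184.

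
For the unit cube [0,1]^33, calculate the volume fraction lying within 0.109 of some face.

Shell fraction = 1 - (1-0.218)^33 ≈ 0.999701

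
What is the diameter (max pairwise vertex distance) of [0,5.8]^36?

Diagonal = √36 · 5.8 = 34.8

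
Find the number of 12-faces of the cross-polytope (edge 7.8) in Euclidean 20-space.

Each 12-face is the convex hull of 13 vertices, one chosen as ±e_i from each of 13 distinct axes: 2^13·C(20,13) = 635043840.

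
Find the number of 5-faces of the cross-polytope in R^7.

f_5(7-orthoplex) = 2^6 · (7 choose 6) = 448.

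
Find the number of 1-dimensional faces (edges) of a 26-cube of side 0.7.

An n-cube has n·2^(n-1) edges. With n = 26: 26·33554432 = 872415232.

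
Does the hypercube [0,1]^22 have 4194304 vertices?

True. The 22-cube has 2^22 = 4194304 vertices.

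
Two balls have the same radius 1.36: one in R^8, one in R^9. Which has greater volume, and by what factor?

V_8(1.36) ≈ 47.5006, V_9(1.36) ≈ 52.501. The 9-ball is larger by a factor of 1.105.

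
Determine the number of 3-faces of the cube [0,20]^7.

An n-cube has C(n,k)·2^(n-k) k-faces. Here C(7,3)·2^4 = 35·16 = 560.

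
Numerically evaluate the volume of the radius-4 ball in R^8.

V_8(4) = π^(8/2) · (4)^8 / Γ(8/2 + 1) = 8192·π^4/3 ≈ 265992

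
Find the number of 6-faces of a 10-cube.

An n-cube has C(n,k)·2^(n-k) k-faces. Here C(10,6)·2^4 = 210·16 = 3360.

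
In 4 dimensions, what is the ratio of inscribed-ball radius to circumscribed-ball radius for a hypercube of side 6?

For an n-cube of any side s, the inradius is s/2 and the circumradius is s√n/2, so the ratio is 1/√4 ≈ 0.5.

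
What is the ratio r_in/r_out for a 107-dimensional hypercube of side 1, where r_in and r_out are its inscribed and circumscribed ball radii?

Ratio = (s/2)/(s√107/2) = 107^(-1/2) ≈ 0.0966736.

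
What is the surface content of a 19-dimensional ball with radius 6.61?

The surface area of an n-ball is 2π^(n/2) r^(n-1) / Γ(n/2). For n=19, r=6.61: 5.14005e+14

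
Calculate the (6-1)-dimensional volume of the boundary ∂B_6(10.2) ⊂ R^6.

|∂B_6(10.2)| ≈ 3.42334e+06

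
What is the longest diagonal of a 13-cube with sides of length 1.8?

The space diagonal of an n-cube of side s is s√n. Here 1.8·√13 ≈ 6.48999.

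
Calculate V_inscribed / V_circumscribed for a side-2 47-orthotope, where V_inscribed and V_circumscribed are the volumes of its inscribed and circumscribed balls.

Volume scales as r^n, and r_in/r_out = 1/√47, giving (1/√47)^47 ≈ 5.07809e-40.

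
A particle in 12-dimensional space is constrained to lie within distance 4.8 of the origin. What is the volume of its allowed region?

The n-ball volume is π^(n/2)·r^n/Γ(n/2+1). With n=12, r=4.8: V ≈ 1.99738e+08.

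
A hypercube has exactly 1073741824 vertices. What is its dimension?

n = log_2(1073741824) = 30.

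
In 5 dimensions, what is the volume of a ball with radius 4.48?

V_5(4.48) = π^(5/2) · (4.48)^5 / Γ(5/2 + 1) ≈ 9499.23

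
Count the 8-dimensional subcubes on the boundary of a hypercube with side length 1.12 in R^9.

Choose 8 of 9 axes to span the face (C(9,8) = 9 ways), then fix each of the remaining 1 coordinate at one of its two extreme values (2^1 = 2 ways): 9·2 = 18.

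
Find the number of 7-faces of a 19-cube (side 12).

An n-cube has C(n,k)·2^(n-k) k-faces. Here C(19,7)·2^12 = 50388·4096 = 206389248.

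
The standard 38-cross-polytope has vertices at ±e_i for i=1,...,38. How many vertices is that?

The 38-dimensional cross-polytope has 2n = 2·38 = 76 vertices.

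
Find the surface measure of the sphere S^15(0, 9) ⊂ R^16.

S = n·V_n(r)/r = 16·V_16(9)/9 (volume-to-surface relation), giving 22876792454961·π^8/280 ≈ 7.7524e+14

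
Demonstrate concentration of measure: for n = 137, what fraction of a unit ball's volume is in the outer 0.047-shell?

1 - (1-0.047)^137 ≈ 0.998633 ≈ 99.86%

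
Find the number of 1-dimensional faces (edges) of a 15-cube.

Each of the 2^15 = 32768 vertices has degree 15; total edges = 15·2^15/2 = 245760.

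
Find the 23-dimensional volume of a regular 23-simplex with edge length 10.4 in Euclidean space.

For a regular n-simplex with edge a, V = (a^n / n!)·√((n+1)/2^n). With a=10.4, n=23: V ≈ 0.0161262.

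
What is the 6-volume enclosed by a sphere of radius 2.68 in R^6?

V_6(2.68) = π^(6/2) · (2.68)^6 / Γ(6/2 + 1) ≈ 1914.73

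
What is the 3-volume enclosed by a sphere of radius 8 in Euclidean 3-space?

The n-ball volume is π^(n/2)·r^n/Γ(n/2+1). With n=3, r=8: V = 2048·π/3 ≈ 2144.66.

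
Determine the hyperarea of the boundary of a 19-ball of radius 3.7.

S = n·V_n(r)/r = 19·V_19(3.7)/3.7 (volume-to-surface relation), giving 1.49614e+10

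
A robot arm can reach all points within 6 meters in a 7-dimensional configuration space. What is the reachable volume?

Volume = π^{7/2}·(6)^7/Γ(9/2) = 1492992·π^3/35 ≈ 1.32263e+06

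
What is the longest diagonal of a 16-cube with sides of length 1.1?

The space diagonal of an n-cube of side s is s√n. Here 1.1·√16 = 4.4.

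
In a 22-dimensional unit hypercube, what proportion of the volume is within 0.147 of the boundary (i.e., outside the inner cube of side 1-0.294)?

The inner cube has side 1-2·0.147 = 0.706 and volume (0.706)^22 ≈ 0.0004717, so the shell holds 0.999528 of the volume.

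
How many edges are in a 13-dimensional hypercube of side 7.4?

f_1(13-cube) = (13 choose 1) · 2^12 = 53248.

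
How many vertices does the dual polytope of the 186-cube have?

The 186-dimensional cross-polytope has 2n = 2·186 = 372 vertices.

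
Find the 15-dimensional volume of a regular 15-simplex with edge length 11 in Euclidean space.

For a regular n-simplex with edge a, V = (a^n / n!)·√((n+1)/2^n). With a=11, n=15: V ≈ 70.5872.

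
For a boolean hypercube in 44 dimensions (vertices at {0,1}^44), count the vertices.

Number of vertices = 2^44 = 17592186044416.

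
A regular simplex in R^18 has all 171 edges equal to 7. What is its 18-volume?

V_18 = √(19) · 7^18 / (18! · 2^(18/2)) ≈ 0.00216536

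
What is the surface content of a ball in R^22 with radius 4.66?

S_22(4.66) = 2·π^(22/2)·(4.66)^21 / Γ(22/2) ≈ 1.76206e+13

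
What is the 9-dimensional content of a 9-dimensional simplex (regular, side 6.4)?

Volume = 6.4^9 · √(10/2^9) / 9! ≈ 6.9378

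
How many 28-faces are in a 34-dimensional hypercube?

Choose 28 of 34 axes to span the face (C(34,28) = 1344904 ways), then fix each of the remaining 6 coordinates at one of its two extreme values (2^6 = 64 ways): 1344904·64 = 86073856.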